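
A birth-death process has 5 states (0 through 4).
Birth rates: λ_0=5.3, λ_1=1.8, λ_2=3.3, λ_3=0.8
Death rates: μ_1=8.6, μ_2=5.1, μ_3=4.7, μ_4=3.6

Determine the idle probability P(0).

Ratios P(n)/P(0) = (λ₀···λₙ₋₁)/(μ₁···μₙ):
P(1)/P(0) = (5.3)/(8.6) = 0.61628
P(2)/P(0) = (5.3×1.8)/(8.6×5.1) = 0.21751
P(3)/P(0) = (5.3×1.8×3.3)/(8.6×5.1×4.7) = 0.15272
P(4)/P(0) = (5.3×1.8×3.3×0.8)/(8.6×5.1×4.7×3.6) = 0.033938

Normalization: ∑ P(n) = 1
P(0) × (1.0000 + 0.61628 + 0.21751 + 0.15272 + 0.033938) = 1
P(0) × 2.02045 = 1
P(0) = 1/2.02045 = 0.4949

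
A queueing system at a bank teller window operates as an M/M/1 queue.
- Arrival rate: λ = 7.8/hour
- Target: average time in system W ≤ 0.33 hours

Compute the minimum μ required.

For M/M/1: W = 1/(μ-λ)
Need W ≤ 0.33, so 1/(μ-λ) ≤ 0.33
μ - λ ≥ 1/0.33 = 3.0303
μ ≥ 7.8 + 3.0303 = 10.8303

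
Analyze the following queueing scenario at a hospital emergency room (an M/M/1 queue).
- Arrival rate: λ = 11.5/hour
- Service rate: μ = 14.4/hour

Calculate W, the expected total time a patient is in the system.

First, compute utilization: ρ = λ/μ = 11.5/14.4 = 0.7986
For M/M/1: W = 1/(μ-λ)
W = 1/(14.4-11.5) = 1/2.90
W = 0.3448 hours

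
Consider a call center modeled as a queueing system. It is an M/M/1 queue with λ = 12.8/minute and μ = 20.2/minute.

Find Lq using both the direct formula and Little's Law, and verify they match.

Method 1 (direct): Lq = λ²/(μ(μ-λ)) = 163.84/(20.2 × 7.40) = 1.0961

Method 2 (Little's Law):
W = 1/(μ-λ) = 1/7.40 = 0.135135
Wq = W - 1/μ = 0.135135 - 0.0495050 = 0.08563
Lq = λWq = 12.8 × 0.08563 = 1.0961 ✔ (matches Method 1)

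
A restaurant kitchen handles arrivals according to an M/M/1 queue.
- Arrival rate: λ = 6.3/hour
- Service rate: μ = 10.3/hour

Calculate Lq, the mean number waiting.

ρ = λ/μ = 6.3/10.3 = 0.6117
For M/M/1: Lq = λ²/(μ(μ-λ))
Lq = 39.69/(10.3 × 4.00)
Lq = 0.9633 orders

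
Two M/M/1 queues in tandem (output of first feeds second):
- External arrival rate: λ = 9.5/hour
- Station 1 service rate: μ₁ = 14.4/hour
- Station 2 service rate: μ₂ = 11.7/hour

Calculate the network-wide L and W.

By Jackson's theorem, each station behaves as independent M/M/1.
Station 1: ρ₁ = 9.5/14.4 = 0.6597, L₁ = ρ₁/(1-ρ₁) = λ/(μ₁-λ) = 9.5/4.90 = 1.9388
Station 2: ρ₂ = 9.5/11.7 = 0.8120, L₂ = ρ₂/(1-ρ₂) = λ/(μ₂-λ) = 9.5/2.20 = 4.3182
Total: L = L₁ + L₂ = 1.9388 + 4.3182 = 6.2570
W = L/λ = 6.2570/9.5 = 0.6586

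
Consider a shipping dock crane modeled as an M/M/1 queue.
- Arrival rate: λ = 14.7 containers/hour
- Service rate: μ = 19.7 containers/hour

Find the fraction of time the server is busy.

Server utilization: ρ = λ/μ
ρ = 14.7/19.7 = 0.7462
The server is busy 74.62% of the time.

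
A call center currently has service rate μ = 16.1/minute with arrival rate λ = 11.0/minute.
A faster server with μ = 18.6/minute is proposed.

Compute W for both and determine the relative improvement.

System 1: ρ₁ = 11.0/16.1 = 0.6832, W₁ = 1/(16.1-11.0) = 0.1961
System 2: ρ₂ = 11.0/18.6 = 0.5914, W₂ = 1/(18.6-11.0) = 0.1316
Improvement: (W₁-W₂)/W₁ = (0.1961-0.1316)/0.1961 = 32.89%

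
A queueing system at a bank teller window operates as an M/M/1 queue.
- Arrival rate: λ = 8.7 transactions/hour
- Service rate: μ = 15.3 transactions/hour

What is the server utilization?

Server utilization: ρ = λ/μ
ρ = 8.7/15.3 = 0.5686
The server is busy 56.86% of the time.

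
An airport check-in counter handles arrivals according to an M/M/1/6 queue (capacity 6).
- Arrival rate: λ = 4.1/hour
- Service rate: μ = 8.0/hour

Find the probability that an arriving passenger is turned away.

ρ = λ/μ = 4.1/8.0 = 0.5125
P₀ = (1-ρ)/(1-ρ^(K+1)) = (1-0.5125)/(1-0.5125^7) = 0.4875/0.9907 = 0.4921
P_K = P₀×ρ^K = 0.49207 × 0.5125^6 = 0.49207 × 0.018120 = 0.008916
Blocking probability = 0.89%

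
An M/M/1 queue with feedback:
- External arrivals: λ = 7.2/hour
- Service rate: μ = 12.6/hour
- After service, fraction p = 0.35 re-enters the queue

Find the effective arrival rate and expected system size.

Effective arrival rate: λ_eff = λ/(1-p) = 7.2/(1-0.35) = 7.2/0.65 = 11.0769
ρ = λ_eff/μ = 11.0769/12.6 = 0.87912
L = ρ/(1-ρ) = 0.87912/(1-0.87912) = 7.2727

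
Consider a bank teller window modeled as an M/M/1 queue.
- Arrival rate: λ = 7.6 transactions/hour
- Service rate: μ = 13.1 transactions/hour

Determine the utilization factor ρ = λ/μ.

Server utilization: ρ = λ/μ
ρ = 7.6/13.1 = 0.5802
The server is busy 58.02% of the time.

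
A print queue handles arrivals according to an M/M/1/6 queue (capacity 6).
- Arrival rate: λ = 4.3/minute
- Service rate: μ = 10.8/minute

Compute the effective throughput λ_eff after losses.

ρ = λ/μ = 4.3/10.8 = 0.39815
P₀ = (1-ρ)/(1-ρ^(K+1)) = (1-0.39815)/(1-0.39815^7) = 0.6018/0.9984 = 0.6028
P_K = P₀×ρ^K = 0.60281 × 0.39815^6 = 0.60281 × 0.0039836 = 0.002401
λ_eff = λ(1-P_K) = 4.3 × (1 - 0.002401) = 4.3 × 0.9976 = 4.2897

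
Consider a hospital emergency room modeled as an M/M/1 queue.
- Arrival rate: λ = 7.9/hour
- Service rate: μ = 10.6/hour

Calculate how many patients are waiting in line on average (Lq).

ρ = λ/μ = 7.9/10.6 = 0.7453
For M/M/1: Lq = λ²/(μ(μ-λ))
Lq = 62.41/(10.6 × 2.70)
Lq = 2.1806 patients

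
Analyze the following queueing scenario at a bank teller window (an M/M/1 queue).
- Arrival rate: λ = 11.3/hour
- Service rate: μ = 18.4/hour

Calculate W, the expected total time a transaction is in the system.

First, compute utilization: ρ = λ/μ = 11.3/18.4 = 0.6141
For M/M/1: W = 1/(μ-λ)
W = 1/(18.4-11.3) = 1/7.10
W = 0.1408 hours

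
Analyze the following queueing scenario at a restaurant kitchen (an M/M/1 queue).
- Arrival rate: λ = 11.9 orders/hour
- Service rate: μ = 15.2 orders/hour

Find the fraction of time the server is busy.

Server utilization: ρ = λ/μ
ρ = 11.9/15.2 = 0.7829
The server is busy 78.29% of the time.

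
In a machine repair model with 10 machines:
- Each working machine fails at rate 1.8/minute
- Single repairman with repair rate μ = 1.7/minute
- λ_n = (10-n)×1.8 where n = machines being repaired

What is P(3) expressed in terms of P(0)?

P(3)/P(0) = ∏_{i=0}^{3-1} λ_i/μ_{i+1}
= (10-0)×1.8/1.7 × (10-1)×1.8/1.7 × (10-2)×1.8/1.7
= 854.6794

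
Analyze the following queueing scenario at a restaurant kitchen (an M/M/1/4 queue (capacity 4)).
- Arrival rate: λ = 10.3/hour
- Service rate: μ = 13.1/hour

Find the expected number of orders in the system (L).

ρ = λ/μ = 10.3/13.1 = 0.78626
P₀ = (1-ρ)/(1-ρ^(K+1)) = (1-0.78626)/(1-0.78626^5) = 0.21374/0.69951 = 0.3056
P_K = P₀×ρ^K = 0.3056 × 0.78626^4 = 0.3056 × 0.3822 = 0.1168
L = ρ[1 - (K+1)ρ^K + Kρ^(K+1)] / [(1-ρ)(1-ρ^(K+1))]
L = 0.78626 × (1 - 5×0.382177 + 4×0.300491) / ((1 - 0.78626) × (1 - 0.300491)) = 1.5307 orders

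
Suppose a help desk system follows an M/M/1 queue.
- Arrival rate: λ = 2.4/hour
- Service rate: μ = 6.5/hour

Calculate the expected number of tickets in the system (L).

ρ = λ/μ = 2.4/6.5 = 0.3692
For M/M/1: L = λ/(μ-λ)
L = 2.4/(6.5-2.4) = 2.4/4.10
L = 0.5854 tickets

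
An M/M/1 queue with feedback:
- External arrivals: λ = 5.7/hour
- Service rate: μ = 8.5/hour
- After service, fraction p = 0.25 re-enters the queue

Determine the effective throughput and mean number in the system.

Effective arrival rate: λ_eff = λ/(1-p) = 5.7/(1-0.25) = 5.7/0.75 = 7.6000
ρ = λ_eff/μ = 7.6000/8.5 = 0.8941176
L = ρ/(1-ρ) = 0.8941176/(1-0.8941176) = 8.4444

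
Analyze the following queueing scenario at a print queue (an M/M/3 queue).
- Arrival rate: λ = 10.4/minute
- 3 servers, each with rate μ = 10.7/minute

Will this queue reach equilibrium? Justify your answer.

Stability requires ρ = λ/(cμ) < 1
ρ = 10.4/(3 × 10.7) = 10.4/32.10 = 0.3240
Since 0.3240 < 1, the system is STABLE.
The servers are busy 32.40% of the time.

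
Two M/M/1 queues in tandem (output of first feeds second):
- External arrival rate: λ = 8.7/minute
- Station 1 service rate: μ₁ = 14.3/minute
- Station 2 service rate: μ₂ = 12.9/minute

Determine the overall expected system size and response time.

By Jackson's theorem, each station behaves as independent M/M/1.
Station 1: ρ₁ = 8.7/14.3 = 0.6084, L₁ = ρ₁/(1-ρ₁) = λ/(μ₁-λ) = 8.7/5.60 = 1.5536
Station 2: ρ₂ = 8.7/12.9 = 0.6744, L₂ = ρ₂/(1-ρ₂) = λ/(μ₂-λ) = 8.7/4.20 = 2.0714
Total: L = L₁ + L₂ = 1.5536 + 2.0714 = 3.6250
W = L/λ = 3.6250/8.7 = 0.4167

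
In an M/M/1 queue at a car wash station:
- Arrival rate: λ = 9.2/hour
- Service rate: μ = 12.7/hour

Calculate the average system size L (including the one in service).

ρ = λ/μ = 9.2/12.7 = 0.7244
For M/M/1: L = λ/(μ-λ)
L = 9.2/(12.7-9.2) = 9.2/3.50
L = 2.6286 cars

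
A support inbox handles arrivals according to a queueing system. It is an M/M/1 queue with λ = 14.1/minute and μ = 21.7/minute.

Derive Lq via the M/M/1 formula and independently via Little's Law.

Method 1 (direct): Lq = λ²/(μ(μ-λ)) = 198.81/(21.7 × 7.60) = 1.2055

Method 2 (Little's Law):
W = 1/(μ-λ) = 1/7.60 = 0.131579
Wq = W - 1/μ = 0.131579 - 0.0460829 = 0.085496
Lq = λWq = 14.1 × 0.085496 = 1.2055 ✔ (matches Method 1)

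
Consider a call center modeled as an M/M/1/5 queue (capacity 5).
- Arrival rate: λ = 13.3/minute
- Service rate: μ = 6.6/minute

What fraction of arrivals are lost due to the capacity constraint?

ρ = λ/μ = 13.3/6.6 = 2.0152
P₀ = (1-ρ)/(1-ρ^(K+1)) = (1-2.0152)/(1-2.0152^6) = -1.0152/-65.9744 = 0.01539
P_K = P₀×ρ^K = 0.015388 × 2.0152^5 = 0.015388 × 33.2346 = 0.5114
Blocking probability = 51.14%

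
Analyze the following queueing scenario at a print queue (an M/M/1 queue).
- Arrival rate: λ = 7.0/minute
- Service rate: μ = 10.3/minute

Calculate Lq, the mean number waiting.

ρ = λ/μ = 7.0/10.3 = 0.6796
For M/M/1: Lq = λ²/(μ(μ-λ))
Lq = 49.00/(10.3 × 3.30)
Lq = 1.4416 jobs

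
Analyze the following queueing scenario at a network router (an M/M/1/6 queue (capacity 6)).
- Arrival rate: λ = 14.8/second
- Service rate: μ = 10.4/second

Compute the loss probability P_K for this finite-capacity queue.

ρ = λ/μ = 14.8/10.4 = 1.423077
P₀ = (1-ρ)/(1-ρ^(K+1)) = (1-1.423077)/(1-1.423077^7) = -0.42308/-10.8195 = 0.03910
P_K = P₀×ρ^K = 0.039103 × 1.423077^6 = 0.039103 × 8.3056 = 0.3248
Blocking probability = 32.48%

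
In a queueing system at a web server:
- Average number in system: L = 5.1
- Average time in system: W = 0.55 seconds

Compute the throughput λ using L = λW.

Little's Law: L = λW, so λ = L/W
λ = 5.1/0.55 = 9.2727 requests/second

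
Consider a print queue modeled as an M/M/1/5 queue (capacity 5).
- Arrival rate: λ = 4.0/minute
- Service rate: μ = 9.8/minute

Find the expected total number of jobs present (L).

ρ = λ/μ = 4.0/9.8 = 0.408163
P₀ = (1-ρ)/(1-ρ^(K+1)) = (1-0.408163)/(1-0.408163^6) = 0.59184/0.99538 = 0.5946
P_K = P₀×ρ^K = 0.59459 × 0.408163^5 = 0.59459 × 0.011328 = 0.006736
L = ρ[1 - (K+1)ρ^K + Kρ^(K+1)] / [(1-ρ)(1-ρ^(K+1))]
L = 0.408163 × (1 - 6×0.01133 + 5×0.004624) / ((1 - 0.408163) × (1 - 0.004624)) = 0.6618 jobs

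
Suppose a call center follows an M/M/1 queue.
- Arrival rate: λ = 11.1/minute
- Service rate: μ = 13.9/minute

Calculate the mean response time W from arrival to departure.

First, compute utilization: ρ = λ/μ = 11.1/13.9 = 0.7986
For M/M/1: W = 1/(μ-λ)
W = 1/(13.9-11.1) = 1/2.80
W = 0.3571 minutes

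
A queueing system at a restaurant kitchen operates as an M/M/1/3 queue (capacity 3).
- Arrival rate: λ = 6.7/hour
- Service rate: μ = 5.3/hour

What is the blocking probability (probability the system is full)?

ρ = λ/μ = 6.7/5.3 = 1.26415
P₀ = (1-ρ)/(1-ρ^(K+1)) = (1-1.26415)/(1-1.26415^4) = -0.2642/-1.5538 = 0.1700
P_K = P₀×ρ^K = 0.1700 × 1.26415^3 = 0.1700 × 2.0202 = 0.3434
Blocking probability = 34.34%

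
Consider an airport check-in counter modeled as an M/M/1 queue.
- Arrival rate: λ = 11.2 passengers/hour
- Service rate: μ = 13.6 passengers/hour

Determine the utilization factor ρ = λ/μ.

Server utilization: ρ = λ/μ
ρ = 11.2/13.6 = 0.8235
The server is busy 82.35% of the time.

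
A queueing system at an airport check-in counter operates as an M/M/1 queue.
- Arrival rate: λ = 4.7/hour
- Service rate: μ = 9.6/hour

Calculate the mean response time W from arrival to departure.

First, compute utilization: ρ = λ/μ = 4.7/9.6 = 0.4896
For M/M/1: W = 1/(μ-λ)
W = 1/(9.6-4.7) = 1/4.90
W = 0.2041 hours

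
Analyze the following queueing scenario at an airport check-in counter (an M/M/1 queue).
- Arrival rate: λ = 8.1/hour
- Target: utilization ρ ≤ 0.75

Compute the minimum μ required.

ρ = λ/μ, so μ = λ/ρ
μ ≥ 8.1/0.75 = 10.8000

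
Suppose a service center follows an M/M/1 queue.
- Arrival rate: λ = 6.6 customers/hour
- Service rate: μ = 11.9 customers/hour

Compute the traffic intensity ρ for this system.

Server utilization: ρ = λ/μ
ρ = 6.6/11.9 = 0.5546
The server is busy 55.46% of the time.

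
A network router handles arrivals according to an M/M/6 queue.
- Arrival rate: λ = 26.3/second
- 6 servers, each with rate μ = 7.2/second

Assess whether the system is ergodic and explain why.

Stability requires ρ = λ/(cμ) < 1
ρ = 26.3/(6 × 7.2) = 26.3/43.20 = 0.6088
Since 0.6088 < 1, the system is STABLE.
The servers are busy 60.88% of the time.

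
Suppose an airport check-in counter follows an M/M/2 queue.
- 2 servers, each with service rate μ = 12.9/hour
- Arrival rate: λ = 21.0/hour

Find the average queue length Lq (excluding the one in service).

Traffic intensity: ρ = λ/(cμ) = 21.0/(2×12.9) = 0.8140
Since ρ = 0.8140 < 1, system is stable.
Offered load a = λ/μ = cρ = 21.0/12.9 = 1.6279
P₀ = [ Σₙ₌₀^1 aⁿ/n! + a^2/(2!(1-ρ)) ]⁻¹
Σ = a^0/0! + a^1/1! = 1.0000 + 1.6279 = 2.6279
a^2/(2!(1-ρ)) = 2.65008/(2 × 0.186047) = 7.1221
P₀ = 1/(2.6279 + 7.1221) = 0.1026
Lq = P₀·a^2·ρ / (2!(1-ρ)²) = 0.102564 × 2.65008 × 0.813953 / (2 × 0.0346133) = 3.1958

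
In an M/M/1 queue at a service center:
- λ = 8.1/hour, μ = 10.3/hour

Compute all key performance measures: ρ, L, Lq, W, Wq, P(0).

Step 1: ρ = λ/μ = 8.1/10.3 = 0.7864
Step 2: L = λ/(μ-λ) = 8.1/2.20 = 3.6818
Step 3: Lq = λ²/(μ(μ-λ)) = 65.61/(10.3×2.20) = 2.8954
Step 4: W = 1/(μ-λ) = 1/2.20 = 0.454545
Step 5: Wq = λ/(μ(μ-λ)) = 8.1/(10.3×2.20) = 0.3575
Step 6: P(0) = 1-ρ = 0.2136
Verify: L = λW = 8.1×0.454545 = 3.6818 ✔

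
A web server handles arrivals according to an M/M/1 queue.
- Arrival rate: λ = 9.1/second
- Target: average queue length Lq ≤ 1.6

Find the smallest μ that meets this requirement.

For M/M/1: Lq = λ²/(μ(μ-λ))
Need Lq ≤ 1.6, i.e. μ(μ-λ) ≥ λ²/1.6
μ² - 9.1μ - 82.81/1.6 ≥ 0  →  μ² - 9.1μ - 51.75625 ≥ 0
Quadratic formula (positive root): μ = [λ + √(λ² + 4×51.75625)]/2
Discriminant: 82.81 + 4×51.75625 = 289.8350, √289.8350 = 17.02454
μ ≥ (9.1 + 17.02454)/2 = 13.0623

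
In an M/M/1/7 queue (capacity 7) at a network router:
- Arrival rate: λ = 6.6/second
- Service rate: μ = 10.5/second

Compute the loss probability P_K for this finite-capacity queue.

ρ = λ/μ = 6.6/10.5 = 0.62857
P₀ = (1-ρ)/(1-ρ^(K+1)) = (1-0.62857)/(1-0.62857^8) = 0.3714/0.9756 = 0.3807
P_K = P₀×ρ^K = 0.3807 × 0.62857^7 = 0.3807 × 0.03877 = 0.01476
Blocking probability = 1.48%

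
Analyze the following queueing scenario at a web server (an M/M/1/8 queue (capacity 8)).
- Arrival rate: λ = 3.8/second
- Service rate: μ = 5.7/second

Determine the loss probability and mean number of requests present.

ρ = λ/μ = 3.8/5.7 = 0.666667
P₀ = (1-ρ)/(1-ρ^(K+1)) = (1-0.666667)/(1-0.666667^9) = 0.3333/0.9740 = 0.3422
P_K = P₀×ρ^K = 0.3422 × 0.666667^8 = 0.3422 × 0.03902 = 0.01335
Blocking probability P_8 = 0.01335 (1.34%)
L = ρ[1 - (K+1)ρ^K + Kρ^(K+1)] / [(1-ρ)(1-ρ^(K+1))]
L = 0.666667 × (1 - 9×0.03902 + 8×0.02601) / ((1 - 0.666667) × (1 - 0.02601)) = 1.7596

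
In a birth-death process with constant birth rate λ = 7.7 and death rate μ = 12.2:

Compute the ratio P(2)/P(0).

For constant rates: P(n)/P(0) = (λ/μ)^n
P(2)/P(0) = (7.7/12.2)^2 = 0.6311^2 = 0.3983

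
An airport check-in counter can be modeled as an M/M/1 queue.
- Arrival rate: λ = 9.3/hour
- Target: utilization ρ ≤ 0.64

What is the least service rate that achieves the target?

ρ = λ/μ, so μ = λ/ρ
μ ≥ 9.3/0.64 = 14.5312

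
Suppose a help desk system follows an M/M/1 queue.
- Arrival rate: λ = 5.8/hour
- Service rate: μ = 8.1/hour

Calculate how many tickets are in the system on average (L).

ρ = λ/μ = 5.8/8.1 = 0.7160
For M/M/1: L = λ/(μ-λ)
L = 5.8/(8.1-5.8) = 5.8/2.30
L = 2.5217 tickets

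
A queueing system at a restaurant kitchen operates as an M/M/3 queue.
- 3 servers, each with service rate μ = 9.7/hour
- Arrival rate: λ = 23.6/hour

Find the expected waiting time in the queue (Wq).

Traffic intensity: ρ = λ/(cμ) = 23.6/(3×9.7) = 0.8110
Since ρ = 0.8110 < 1, system is stable.
Offered load a = λ/μ = cρ = 23.6/9.7 = 2.4330
P₀ = [ Σₙ₌₀^2 aⁿ/n! + a^3/(3!(1-ρ)) ]⁻¹
Σ = a^0/0! + a^1/1! + a^2/2! = 1.0000 + 2.4330 + 2.9597 = 6.3927
a^3/(3!(1-ρ)) = 14.4019/(6 × 0.189003) = 12.6999
P₀ = 1/(6.3927 + 12.6999) = 0.05238
Lq = P₀·a^3·ρ / (3!(1-ρ)²) = 0.052376 × 14.4019 × 0.81100 / (6 × 0.035722) = 2.8542
Wq = Lq/λ = 2.8542/23.6 = 0.1209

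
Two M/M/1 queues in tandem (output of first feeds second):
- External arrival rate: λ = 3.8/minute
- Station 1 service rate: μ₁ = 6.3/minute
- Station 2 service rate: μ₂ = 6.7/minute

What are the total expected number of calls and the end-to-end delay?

By Jackson's theorem, each station behaves as independent M/M/1.
Station 1: ρ₁ = 3.8/6.3 = 0.6032, L₁ = ρ₁/(1-ρ₁) = λ/(μ₁-λ) = 3.8/2.50 = 1.5200
Station 2: ρ₂ = 3.8/6.7 = 0.5672, L₂ = ρ₂/(1-ρ₂) = λ/(μ₂-λ) = 3.8/2.90 = 1.3103
Total: L = L₁ + L₂ = 1.5200 + 1.3103 = 2.8303
W = L/λ = 2.8303/3.8 = 0.7448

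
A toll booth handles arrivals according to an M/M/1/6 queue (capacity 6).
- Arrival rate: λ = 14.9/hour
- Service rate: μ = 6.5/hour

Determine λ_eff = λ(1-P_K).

ρ = λ/μ = 14.9/6.5 = 2.2923
P₀ = (1-ρ)/(1-ρ^(K+1)) = (1-2.2923)/(1-2.2923^7) = -1.2923/-331.5831 = 0.003897
P_K = P₀×ρ^K = 0.0038974 × 2.2923^6 = 0.0038974 × 145.0871 = 0.5655
λ_eff = λ(1-P_K) = 14.9 × (1 - 0.565459) = 14.9 × 0.434541 = 6.4747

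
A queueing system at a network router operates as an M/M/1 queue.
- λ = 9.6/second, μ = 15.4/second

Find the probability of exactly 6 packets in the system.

ρ = λ/μ = 9.6/15.4 = 0.6234
P(n) = (1-ρ)ρⁿ
P(6) = (1-0.6234) × 0.6234^6
P(6) = 0.3766 × 0.05869
P(6) = 0.02210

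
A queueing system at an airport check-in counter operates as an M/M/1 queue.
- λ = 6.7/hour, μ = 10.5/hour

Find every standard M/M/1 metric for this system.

Step 1: ρ = λ/μ = 6.7/10.5 = 0.6381
Step 2: L = λ/(μ-λ) = 6.7/3.80 = 1.7632
Step 3: Lq = λ²/(μ(μ-λ)) = 44.89/(10.5×3.80) = 1.1251
Step 4: W = 1/(μ-λ) = 1/3.80 = 0.26316
Step 5: Wq = λ/(μ(μ-λ)) = 6.7/(10.5×3.80) = 0.1679
Step 6: P(0) = 1-ρ = 0.3619
Verify: L = λW = 6.7×0.26316 = 1.7632 ✔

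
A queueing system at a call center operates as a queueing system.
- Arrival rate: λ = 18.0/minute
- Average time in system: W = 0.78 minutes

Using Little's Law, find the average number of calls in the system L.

Little's Law: L = λW
L = 18.0 × 0.78 = 14.0400 calls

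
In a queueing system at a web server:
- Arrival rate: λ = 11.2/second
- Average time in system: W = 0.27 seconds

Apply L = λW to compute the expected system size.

Little's Law: L = λW
L = 11.2 × 0.27 = 3.0240 requests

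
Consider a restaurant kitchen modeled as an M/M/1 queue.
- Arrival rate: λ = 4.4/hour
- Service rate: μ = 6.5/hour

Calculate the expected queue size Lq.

ρ = λ/μ = 4.4/6.5 = 0.6769
For M/M/1: Lq = λ²/(μ(μ-λ))
Lq = 19.36/(6.5 × 2.10)
Lq = 1.4183 orders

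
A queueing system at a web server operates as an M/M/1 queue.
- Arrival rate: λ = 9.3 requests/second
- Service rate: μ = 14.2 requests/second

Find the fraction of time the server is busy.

Server utilization: ρ = λ/μ
ρ = 9.3/14.2 = 0.6549
The server is busy 65.49% of the time.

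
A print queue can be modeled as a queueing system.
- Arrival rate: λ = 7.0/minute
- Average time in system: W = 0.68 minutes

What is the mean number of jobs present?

Little's Law: L = λW
L = 7.0 × 0.68 = 4.7600 jobs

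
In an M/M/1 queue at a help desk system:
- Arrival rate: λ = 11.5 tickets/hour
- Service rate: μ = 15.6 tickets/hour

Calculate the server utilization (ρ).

Server utilization: ρ = λ/μ
ρ = 11.5/15.6 = 0.7372
The server is busy 73.72% of the time.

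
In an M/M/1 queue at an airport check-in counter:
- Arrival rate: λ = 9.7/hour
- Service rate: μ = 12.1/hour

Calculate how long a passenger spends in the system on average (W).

First, compute utilization: ρ = λ/μ = 9.7/12.1 = 0.8017
For M/M/1: W = 1/(μ-λ)
W = 1/(12.1-9.7) = 1/2.40
W = 0.4167 hours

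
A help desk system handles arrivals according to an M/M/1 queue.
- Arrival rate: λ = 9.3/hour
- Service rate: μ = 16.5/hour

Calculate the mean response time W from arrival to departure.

First, compute utilization: ρ = λ/μ = 9.3/16.5 = 0.5636
For M/M/1: W = 1/(μ-λ)
W = 1/(16.5-9.3) = 1/7.20
W = 0.1389 hours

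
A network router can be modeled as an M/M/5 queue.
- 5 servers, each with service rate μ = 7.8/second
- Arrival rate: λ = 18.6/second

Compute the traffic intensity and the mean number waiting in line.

Traffic intensity: ρ = λ/(cμ) = 18.6/(5×7.8) = 0.4769
Since ρ = 0.4769 < 1, system is stable.
Offered load a = λ/μ = cρ = 18.6/7.8 = 2.3846
P₀ = [ Σₙ₌₀^4 aⁿ/n! + a^5/(5!(1-ρ)) ]⁻¹
Σ = a^0/0! + a^1/1! + a^2/2! + a^3/3! + a^4/4! = 1.0000 + 2.3846 + 2.8432 + 2.2600 + 1.3473 = 9.8351
a^5/(5!(1-ρ)) = 77.1066/(120 × 0.5231) = 1.2284
P₀ = 1/(9.8351 + 1.2284) = 0.09039
Lq = P₀·a^5·ρ / (5!(1-ρ)²) = 0.09039 × 77.1066 × 0.4769 / (120 × 0.2736) = 0.1012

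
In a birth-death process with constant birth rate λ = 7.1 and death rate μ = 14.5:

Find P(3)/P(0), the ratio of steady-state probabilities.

For constant rates: P(n)/P(0) = (λ/μ)^n
P(3)/P(0) = (7.1/14.5)^3 = 0.4897^3 = 0.1174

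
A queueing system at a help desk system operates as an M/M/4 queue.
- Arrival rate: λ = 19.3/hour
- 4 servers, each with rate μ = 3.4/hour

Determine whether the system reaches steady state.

Stability requires ρ = λ/(cμ) < 1
ρ = 19.3/(4 × 3.4) = 19.3/13.60 = 1.4191
Since 1.4191 ≥ 1, the system is UNSTABLE.
Need c > λ/μ = 19.3/3.4 = 5.68.
Minimum servers needed: c = 6.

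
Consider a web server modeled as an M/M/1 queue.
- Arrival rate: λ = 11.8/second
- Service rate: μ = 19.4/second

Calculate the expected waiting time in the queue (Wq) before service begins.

First, compute utilization: ρ = λ/μ = 11.8/19.4 = 0.6082
For M/M/1: Wq = λ/(μ(μ-λ))
Wq = 11.8/(19.4 × (19.4-11.8))
Wq = 11.8/(19.4 × 7.60)
Wq = 0.08003 seconds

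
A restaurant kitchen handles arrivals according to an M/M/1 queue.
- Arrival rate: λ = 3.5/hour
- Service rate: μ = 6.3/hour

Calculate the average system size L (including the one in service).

ρ = λ/μ = 3.5/6.3 = 0.5556
For M/M/1: L = λ/(μ-λ)
L = 3.5/(6.3-3.5) = 3.5/2.80
L = 1.2500 orders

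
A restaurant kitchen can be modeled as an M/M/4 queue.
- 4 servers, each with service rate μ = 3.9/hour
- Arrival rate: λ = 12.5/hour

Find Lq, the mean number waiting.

Traffic intensity: ρ = λ/(cμ) = 12.5/(4×3.9) = 0.8013
Since ρ = 0.8013 < 1, system is stable.
Offered load a = λ/μ = cρ = 12.5/3.9 = 3.2051
P₀ = [ Σₙ₌₀^3 aⁿ/n! + a^4/(4!(1-ρ)) ]⁻¹
Σ = a^0/0! + a^1/1! + a^2/2! + a^3/3! = 1.00000 + 3.20513 + 5.13642 + 5.48763 = 14.8292
a^4/(4!(1-ρ)) = 105.5314/(24 × 0.198718) = 22.1275
P₀ = 1/(14.8292 + 22.1275) = 0.02706
Lq = P₀·a^4·ρ / (4!(1-ρ)²) = 0.027059 × 105.5314 × 0.80128 / (24 × 0.039489) = 2.4143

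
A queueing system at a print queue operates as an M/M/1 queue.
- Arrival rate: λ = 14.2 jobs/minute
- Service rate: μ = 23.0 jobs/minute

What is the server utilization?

Server utilization: ρ = λ/μ
ρ = 14.2/23.0 = 0.6174
The server is busy 61.74% of the time.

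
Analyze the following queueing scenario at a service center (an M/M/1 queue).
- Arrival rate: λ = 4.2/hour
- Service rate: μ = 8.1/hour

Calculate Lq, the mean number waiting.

ρ = λ/μ = 4.2/8.1 = 0.5185
For M/M/1: Lq = λ²/(μ(μ-λ))
Lq = 17.64/(8.1 × 3.90)
Lq = 0.5584 customers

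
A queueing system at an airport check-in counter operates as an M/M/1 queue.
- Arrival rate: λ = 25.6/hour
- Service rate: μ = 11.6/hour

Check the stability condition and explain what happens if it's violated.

Stability requires ρ = λ/(cμ) < 1
ρ = 25.6/(1 × 11.6) = 25.6/11.60 = 2.2069
Since 2.2069 ≥ 1, the system is UNSTABLE.
Queue grows without bound. Need μ > λ = 25.6.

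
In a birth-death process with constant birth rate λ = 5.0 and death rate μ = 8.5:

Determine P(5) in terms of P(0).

For constant rates: P(n)/P(0) = (λ/μ)^n
P(5)/P(0) = (5.0/8.5)^5 = 0.58824^5 = 0.07043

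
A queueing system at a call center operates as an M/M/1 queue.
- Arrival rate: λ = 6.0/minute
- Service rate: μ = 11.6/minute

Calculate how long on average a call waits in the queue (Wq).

First, compute utilization: ρ = λ/μ = 6.0/11.6 = 0.5172
For M/M/1: Wq = λ/(μ(μ-λ))
Wq = 6.0/(11.6 × (11.6-6.0))
Wq = 6.0/(11.6 × 5.60)
Wq = 0.09236 minutes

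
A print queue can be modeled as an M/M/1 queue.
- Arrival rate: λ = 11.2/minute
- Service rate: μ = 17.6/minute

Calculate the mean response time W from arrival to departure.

First, compute utilization: ρ = λ/μ = 11.2/17.6 = 0.6364
For M/M/1: W = 1/(μ-λ)
W = 1/(17.6-11.2) = 1/6.40
W = 0.1562 minutes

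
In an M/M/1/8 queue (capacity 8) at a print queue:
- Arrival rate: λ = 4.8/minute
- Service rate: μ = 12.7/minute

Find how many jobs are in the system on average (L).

ρ = λ/μ = 4.8/12.7 = 0.377953
P₀ = (1-ρ)/(1-ρ^(K+1)) = (1-0.377953)/(1-0.377953^9) = 0.6220/0.9998 = 0.6221
P_K = P₀×ρ^K = 0.62214 × 0.377953^8 = 0.62214 × 0.00041639 = 0.0002591
L = ρ[1 - (K+1)ρ^K + Kρ^(K+1)] / [(1-ρ)(1-ρ^(K+1))]
L = 0.377953 × (1 - 9×0.0004164 + 8×0.0001574) / ((1 - 0.377953) × (1 - 0.0001574)) = 0.6062 jobs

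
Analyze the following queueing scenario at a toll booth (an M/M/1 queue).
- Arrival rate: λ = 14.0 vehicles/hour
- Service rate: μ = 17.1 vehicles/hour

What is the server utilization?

Server utilization: ρ = λ/μ
ρ = 14.0/17.1 = 0.8187
The server is busy 81.87% of the time.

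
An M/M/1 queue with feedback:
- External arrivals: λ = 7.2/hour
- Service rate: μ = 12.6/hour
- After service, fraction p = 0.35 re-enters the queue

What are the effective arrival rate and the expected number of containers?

Effective arrival rate: λ_eff = λ/(1-p) = 7.2/(1-0.35) = 7.2/0.65 = 11.0769
ρ = λ_eff/μ = 11.0769/12.6 = 0.87912
L = ρ/(1-ρ) = 0.87912/(1-0.87912) = 7.2727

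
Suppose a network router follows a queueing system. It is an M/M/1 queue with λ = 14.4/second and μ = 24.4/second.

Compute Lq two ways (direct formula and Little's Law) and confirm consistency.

Method 1 (direct): Lq = λ²/(μ(μ-λ)) = 207.36/(24.4 × 10.00) = 0.8498

Method 2 (Little's Law):
W = 1/(μ-λ) = 1/10.00 = 0.10000
Wq = W - 1/μ = 0.10000 - 0.040984 = 0.059016
Lq = λWq = 14.4 × 0.059016 = 0.8498 ✔ (matches Method 1)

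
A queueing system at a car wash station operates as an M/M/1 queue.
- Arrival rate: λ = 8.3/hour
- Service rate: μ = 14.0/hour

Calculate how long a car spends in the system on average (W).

First, compute utilization: ρ = λ/μ = 8.3/14.0 = 0.5929
For M/M/1: W = 1/(μ-λ)
W = 1/(14.0-8.3) = 1/5.70
W = 0.1754 hours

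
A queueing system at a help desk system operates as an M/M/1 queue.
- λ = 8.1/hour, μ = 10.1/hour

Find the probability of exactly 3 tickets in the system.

ρ = λ/μ = 8.1/10.1 = 0.8020
P(n) = (1-ρ)ρⁿ
P(3) = (1-0.8020) × 0.8020^3
P(3) = 0.1980 × 0.5158
P(3) = 0.1021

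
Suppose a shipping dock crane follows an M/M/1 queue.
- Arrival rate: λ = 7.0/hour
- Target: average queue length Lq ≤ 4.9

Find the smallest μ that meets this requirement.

For M/M/1: Lq = λ²/(μ(μ-λ))
Need Lq ≤ 4.9, i.e. μ(μ-λ) ≥ λ²/4.9
μ² - 7.0μ - 49.00/4.9 ≥ 0  →  μ² - 7.0μ - 10.0000 ≥ 0
Quadratic formula (positive root): μ = [λ + √(λ² + 4×10.0000)]/2
Discriminant: 49.00 + 4×10.0000 = 89.0000, √89.0000 = 9.4340
μ ≥ (7.0 + 9.4340)/2 = 8.2170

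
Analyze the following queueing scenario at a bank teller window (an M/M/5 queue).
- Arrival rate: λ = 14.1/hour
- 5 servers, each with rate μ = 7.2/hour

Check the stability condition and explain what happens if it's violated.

Stability requires ρ = λ/(cμ) < 1
ρ = 14.1/(5 × 7.2) = 14.1/36.00 = 0.3917
Since 0.3917 < 1, the system is STABLE.
The servers are busy 39.17% of the time.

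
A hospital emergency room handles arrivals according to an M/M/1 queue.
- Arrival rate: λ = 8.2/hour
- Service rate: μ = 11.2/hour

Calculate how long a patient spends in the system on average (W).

First, compute utilization: ρ = λ/μ = 8.2/11.2 = 0.7321
For M/M/1: W = 1/(μ-λ)
W = 1/(11.2-8.2) = 1/3.00
W = 0.3333 hours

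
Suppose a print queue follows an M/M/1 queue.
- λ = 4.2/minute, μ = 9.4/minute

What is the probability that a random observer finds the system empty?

ρ = λ/μ = 4.2/9.4 = 0.4468
P(0) = 1 - ρ = 1 - 0.4468 = 0.5532
The server is idle 55.32% of the time.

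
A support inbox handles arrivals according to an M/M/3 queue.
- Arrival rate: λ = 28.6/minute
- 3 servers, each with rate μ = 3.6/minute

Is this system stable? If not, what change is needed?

Stability requires ρ = λ/(cμ) < 1
ρ = 28.6/(3 × 3.6) = 28.6/10.80 = 2.6481
Since 2.6481 ≥ 1, the system is UNSTABLE.
Need c > λ/μ = 28.6/3.6 = 7.94.
Minimum servers needed: c = 8.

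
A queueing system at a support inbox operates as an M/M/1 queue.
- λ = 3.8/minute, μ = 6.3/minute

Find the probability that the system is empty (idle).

ρ = λ/μ = 3.8/6.3 = 0.6032
P(0) = 1 - ρ = 1 - 0.6032 = 0.3968
The server is idle 39.68% of the time.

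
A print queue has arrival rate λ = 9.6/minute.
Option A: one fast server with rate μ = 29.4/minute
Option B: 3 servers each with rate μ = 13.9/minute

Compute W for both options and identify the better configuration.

Option A: single server μ = 29.4 (M/M/1)
  ρ_A = 9.6/29.4 = 0.3265
  W_A = 1/(μ-λ) = 1/(29.4-9.6) = 1/19.80 = 0.05051

Option B: 3 servers μ = 13.9 (M/M/3)
  ρ_B = λ/(cμ) = 9.6/(3×13.9) = 0.2302
  Offered load a = λ/μ = cρ = 9.6/13.9 = 0.6906
  P₀ = [ Σₙ₌₀^2 aⁿ/n! + a^3/(3!(1-ρ)) ]⁻¹
  Σ = a^0/0! + a^1/1! + a^2/2! = 1.0000 + 0.6906 + 0.2385 = 1.9291
  a^3/(3!(1-ρ)) = 0.32943/(6 × 0.76978) = 0.07133
  P₀ = 1/(1.9291 + 0.07133) = 0.4999
  Lq = P₀·a^3·ρ / (3!(1-ρ)²) = 0.4999 × 0.3294 × 0.2302 / (6 × 0.5926) = 0.01066
  Wq_B = Lq/λ = 0.010663/9.6 = 0.001111
  W_B = Wq_B + 1/μ = 0.001111 + 0.07194 = 0.07305

Since W_A = 0.05051 < W_B = 0.07305, Option A (single fast server) has the shorter time in system.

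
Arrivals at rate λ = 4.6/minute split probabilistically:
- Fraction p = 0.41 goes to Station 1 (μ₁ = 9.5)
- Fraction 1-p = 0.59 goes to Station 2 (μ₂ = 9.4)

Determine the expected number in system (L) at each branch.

Effective rates: λ₁ = 4.6×0.41 = 1.886, λ₂ = 4.6×0.59 = 2.714
Station 1: ρ₁ = 1.886/9.5 = 0.1985, L₁ = ρ₁/(1-ρ₁) = 0.1985/(1-0.1985) = 0.2477
Station 2: ρ₂ = 2.714/9.4 = 0.2887, L₂ = ρ₂/(1-ρ₂) = 0.2887/(1-0.2887) = 0.4059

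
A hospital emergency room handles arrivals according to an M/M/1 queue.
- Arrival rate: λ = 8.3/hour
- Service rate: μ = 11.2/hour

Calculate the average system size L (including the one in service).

ρ = λ/μ = 8.3/11.2 = 0.7411
For M/M/1: L = λ/(μ-λ)
L = 8.3/(11.2-8.3) = 8.3/2.90
L = 2.8621 patients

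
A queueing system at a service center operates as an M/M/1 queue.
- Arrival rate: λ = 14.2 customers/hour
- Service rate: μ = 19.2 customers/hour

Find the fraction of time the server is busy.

Server utilization: ρ = λ/μ
ρ = 14.2/19.2 = 0.7396
The server is busy 73.96% of the time.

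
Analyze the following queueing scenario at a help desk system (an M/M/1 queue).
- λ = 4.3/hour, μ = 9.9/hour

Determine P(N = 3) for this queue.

ρ = λ/μ = 4.3/9.9 = 0.43434
P(n) = (1-ρ)ρⁿ
P(3) = (1-0.43434) × 0.43434^3
P(3) = 0.5657 × 0.08194
P(3) = 0.04635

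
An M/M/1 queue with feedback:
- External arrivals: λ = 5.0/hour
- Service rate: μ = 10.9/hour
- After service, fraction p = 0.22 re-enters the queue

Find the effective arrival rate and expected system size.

Effective arrival rate: λ_eff = λ/(1-p) = 5.0/(1-0.22) = 5.0/0.78 = 6.4103
ρ = λ_eff/μ = 6.4103/10.9 = 0.5881
L = ρ/(1-ρ) = 0.5881/(1-0.5881) = 1.4278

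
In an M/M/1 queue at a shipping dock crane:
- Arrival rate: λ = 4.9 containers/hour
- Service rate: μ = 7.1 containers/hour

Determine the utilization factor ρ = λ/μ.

Server utilization: ρ = λ/μ
ρ = 4.9/7.1 = 0.6901
The server is busy 69.01% of the time.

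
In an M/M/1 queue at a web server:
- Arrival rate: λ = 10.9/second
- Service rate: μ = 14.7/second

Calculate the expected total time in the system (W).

First, compute utilization: ρ = λ/μ = 10.9/14.7 = 0.7415
For M/M/1: W = 1/(μ-λ)
W = 1/(14.7-10.9) = 1/3.80
W = 0.2632 seconds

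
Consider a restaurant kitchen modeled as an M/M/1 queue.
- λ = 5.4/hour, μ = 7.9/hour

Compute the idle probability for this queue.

ρ = λ/μ = 5.4/7.9 = 0.6835
P(0) = 1 - ρ = 1 - 0.6835 = 0.3165
The server is idle 31.65% of the time.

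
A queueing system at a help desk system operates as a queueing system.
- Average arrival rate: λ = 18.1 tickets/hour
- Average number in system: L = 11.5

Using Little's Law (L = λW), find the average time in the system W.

Little's Law: L = λW, so W = L/λ
W = 11.5/18.1 = 0.6354 hours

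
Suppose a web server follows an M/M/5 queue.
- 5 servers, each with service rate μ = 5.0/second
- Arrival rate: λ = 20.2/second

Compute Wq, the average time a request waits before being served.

Traffic intensity: ρ = λ/(cμ) = 20.2/(5×5.0) = 0.8080
Since ρ = 0.8080 < 1, system is stable.
Offered load a = λ/μ = cρ = 20.2/5.0 = 4.0400
P₀ = [ Σₙ₌₀^4 aⁿ/n! + a^5/(5!(1-ρ)) ]⁻¹
Σ = a^0/0! + a^1/1! + a^2/2! + a^3/3! + a^4/4! = 1.0000 + 4.0400 + 8.1608 + 10.9899 + 11.0998 = 35.2905
a^5/(5!(1-ρ)) = 1076.2343/(120 × 0.1920) = 46.7116
P₀ = 1/(35.2905 + 46.7116) = 0.01219
Lq = P₀·a^5·ρ / (5!(1-ρ)²) = 0.0121948 × 1076.2343 × 0.808000 / (120 × 0.0368640) = 2.3972
Wq = Lq/λ = 2.3972/20.2 = 0.1187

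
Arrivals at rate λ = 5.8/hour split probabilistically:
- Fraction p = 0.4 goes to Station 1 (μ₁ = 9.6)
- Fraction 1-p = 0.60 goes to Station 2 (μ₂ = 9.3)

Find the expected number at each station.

Effective rates: λ₁ = 5.8×0.4 = 2.32, λ₂ = 5.8×0.60 = 3.48
Station 1: ρ₁ = 2.32/9.6 = 0.2417, L₁ = ρ₁/(1-ρ₁) = 0.2417/(1-0.2417) = 0.3187
Station 2: ρ₂ = 3.48/9.3 = 0.37419, L₂ = ρ₂/(1-ρ₂) = 0.37419/(1-0.37419) = 0.5979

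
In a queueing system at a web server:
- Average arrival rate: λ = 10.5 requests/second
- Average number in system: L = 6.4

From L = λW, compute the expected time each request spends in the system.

Little's Law: L = λW, so W = L/λ
W = 6.4/10.5 = 0.6095 seconds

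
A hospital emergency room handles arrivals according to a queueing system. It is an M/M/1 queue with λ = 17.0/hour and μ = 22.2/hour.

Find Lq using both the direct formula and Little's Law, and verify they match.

Method 1 (direct): Lq = λ²/(μ(μ-λ)) = 289.00/(22.2 × 5.20) = 2.5035

Method 2 (Little's Law):
W = 1/(μ-λ) = 1/5.20 = 0.192308
Wq = W - 1/μ = 0.192308 - 0.0450450 = 0.147263
Lq = λWq = 17.0 × 0.147263 = 2.5035 ✔ (matches Method 1)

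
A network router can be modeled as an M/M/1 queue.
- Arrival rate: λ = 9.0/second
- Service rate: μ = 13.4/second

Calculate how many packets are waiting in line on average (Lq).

ρ = λ/μ = 9.0/13.4 = 0.6716
For M/M/1: Lq = λ²/(μ(μ-λ))
Lq = 81.00/(13.4 × 4.40)
Lq = 1.3738 packets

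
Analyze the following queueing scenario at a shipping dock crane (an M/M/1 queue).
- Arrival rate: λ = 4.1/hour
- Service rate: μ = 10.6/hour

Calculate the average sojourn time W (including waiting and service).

First, compute utilization: ρ = λ/μ = 4.1/10.6 = 0.3868
For M/M/1: W = 1/(μ-λ)
W = 1/(10.6-4.1) = 1/6.50
W = 0.1538 hours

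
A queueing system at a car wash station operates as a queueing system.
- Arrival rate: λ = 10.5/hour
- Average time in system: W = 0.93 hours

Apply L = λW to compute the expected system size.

Little's Law: L = λW
L = 10.5 × 0.93 = 9.7650 cars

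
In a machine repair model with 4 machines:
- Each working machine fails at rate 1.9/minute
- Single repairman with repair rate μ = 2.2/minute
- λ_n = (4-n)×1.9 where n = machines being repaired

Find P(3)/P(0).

P(3)/P(0) = ∏_{i=0}^{3-1} λ_i/μ_{i+1}
= (4-0)×1.9/2.2 × (4-1)×1.9/2.2 × (4-2)×1.9/2.2
= 15.4598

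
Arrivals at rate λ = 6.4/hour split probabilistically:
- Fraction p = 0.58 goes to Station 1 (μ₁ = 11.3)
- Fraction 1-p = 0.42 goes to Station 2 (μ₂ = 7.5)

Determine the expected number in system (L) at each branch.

Effective rates: λ₁ = 6.4×0.58 = 3.712, λ₂ = 6.4×0.42 = 2.688
Station 1: ρ₁ = 3.712/11.3 = 0.3285, L₁ = ρ₁/(1-ρ₁) = 0.3285/(1-0.3285) = 0.4892
Station 2: ρ₂ = 2.688/7.5 = 0.3584, L₂ = ρ₂/(1-ρ₂) = 0.3584/(1-0.3584) = 0.5586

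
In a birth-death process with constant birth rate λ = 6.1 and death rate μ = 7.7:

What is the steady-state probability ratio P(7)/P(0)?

For constant rates: P(n)/P(0) = (λ/μ)^n
P(7)/P(0) = (6.1/7.7)^7 = 0.7922^7 = 0.1958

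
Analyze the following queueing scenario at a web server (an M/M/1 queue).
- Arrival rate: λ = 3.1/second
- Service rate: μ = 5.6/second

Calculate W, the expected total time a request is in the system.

First, compute utilization: ρ = λ/μ = 3.1/5.6 = 0.5536
For M/M/1: W = 1/(μ-λ)
W = 1/(5.6-3.1) = 1/2.50
W = 0.4000 seconds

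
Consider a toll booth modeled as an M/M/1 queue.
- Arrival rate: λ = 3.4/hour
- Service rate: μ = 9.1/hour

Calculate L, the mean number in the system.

ρ = λ/μ = 3.4/9.1 = 0.3736
For M/M/1: L = λ/(μ-λ)
L = 3.4/(9.1-3.4) = 3.4/5.70
L = 0.5965 vehicles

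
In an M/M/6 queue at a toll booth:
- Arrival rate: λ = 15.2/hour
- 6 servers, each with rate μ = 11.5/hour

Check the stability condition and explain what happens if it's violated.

Stability requires ρ = λ/(cμ) < 1
ρ = 15.2/(6 × 11.5) = 15.2/69.00 = 0.2203
Since 0.2203 < 1, the system is STABLE.
The servers are busy 22.03% of the time.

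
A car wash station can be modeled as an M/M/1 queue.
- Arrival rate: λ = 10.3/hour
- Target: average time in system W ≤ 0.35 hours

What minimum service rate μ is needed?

For M/M/1: W = 1/(μ-λ)
Need W ≤ 0.35, so 1/(μ-λ) ≤ 0.35
μ - λ ≥ 1/0.35 = 2.8571
μ ≥ 10.3 + 2.8571 = 13.1571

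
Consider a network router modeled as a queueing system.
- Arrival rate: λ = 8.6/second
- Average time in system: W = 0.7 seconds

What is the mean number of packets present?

Little's Law: L = λW
L = 8.6 × 0.7 = 6.0200 packets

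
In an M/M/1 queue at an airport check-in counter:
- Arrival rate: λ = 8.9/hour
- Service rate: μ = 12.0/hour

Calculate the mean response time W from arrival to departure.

First, compute utilization: ρ = λ/μ = 8.9/12.0 = 0.7417
For M/M/1: W = 1/(μ-λ)
W = 1/(12.0-8.9) = 1/3.10
W = 0.3226 hours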